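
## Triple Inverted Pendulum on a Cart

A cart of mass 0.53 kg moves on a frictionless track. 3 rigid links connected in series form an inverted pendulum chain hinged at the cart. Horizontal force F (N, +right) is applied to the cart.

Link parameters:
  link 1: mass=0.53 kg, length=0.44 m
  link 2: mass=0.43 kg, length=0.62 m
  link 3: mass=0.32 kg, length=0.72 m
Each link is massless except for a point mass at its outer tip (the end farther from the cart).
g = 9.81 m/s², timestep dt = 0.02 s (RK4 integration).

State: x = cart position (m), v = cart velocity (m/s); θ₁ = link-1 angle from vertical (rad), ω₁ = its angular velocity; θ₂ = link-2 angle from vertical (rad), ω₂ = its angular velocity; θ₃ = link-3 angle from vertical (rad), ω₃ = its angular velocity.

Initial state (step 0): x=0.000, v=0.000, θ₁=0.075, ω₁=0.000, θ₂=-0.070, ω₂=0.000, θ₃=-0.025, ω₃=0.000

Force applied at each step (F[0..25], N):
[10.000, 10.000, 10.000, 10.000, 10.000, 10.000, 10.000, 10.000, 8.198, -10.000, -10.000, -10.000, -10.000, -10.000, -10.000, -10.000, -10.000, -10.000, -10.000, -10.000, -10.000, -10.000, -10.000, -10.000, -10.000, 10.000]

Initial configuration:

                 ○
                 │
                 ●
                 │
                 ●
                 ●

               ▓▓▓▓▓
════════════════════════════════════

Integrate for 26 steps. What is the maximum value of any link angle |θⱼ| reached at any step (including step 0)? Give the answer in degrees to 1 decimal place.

Answer: 203.4°

Derivation:
apply F[0]=+10.000 → step 1: x=0.003, v=0.340, θ₁=0.069, ω₁=-0.641, θ₂=-0.071, ω₂=-0.130, θ₃=-0.025, ω₃=0.023
apply F[1]=+10.000 → step 2: x=0.014, v=0.688, θ₁=0.049, ω₁=-1.318, θ₂=-0.075, ω₂=-0.246, θ₃=-0.024, ω₃=0.047
apply F[2]=+10.000 → step 3: x=0.031, v=1.051, θ₁=0.015, ω₁=-2.064, θ₂=-0.081, ω₂=-0.335, θ₃=-0.023, ω₃=0.070
apply F[3]=+10.000 → step 4: x=0.056, v=1.430, θ₁=-0.034, ω₁=-2.896, θ₂=-0.088, ω₂=-0.387, θ₃=-0.021, ω₃=0.090
apply F[4]=+10.000 → step 5: x=0.088, v=1.817, θ₁=-0.101, ω₁=-3.796, θ₂=-0.096, ω₂=-0.401, θ₃=-0.019, ω₃=0.102
apply F[5]=+10.000 → step 6: x=0.128, v=2.187, θ₁=-0.186, ω₁=-4.686, θ₂=-0.104, ω₂=-0.405, θ₃=-0.017, ω₃=0.098
apply F[6]=+10.000 → step 7: x=0.175, v=2.502, θ₁=-0.287, ω₁=-5.441, θ₂=-0.113, ω₂=-0.448, θ₃=-0.016, ω₃=0.074
apply F[7]=+10.000 → step 8: x=0.228, v=2.739, θ₁=-0.402, ω₁=-5.976, θ₂=-0.123, ω₂=-0.579, θ₃=-0.014, ω₃=0.032
apply F[8]=+8.198 → step 9: x=0.284, v=2.855, θ₁=-0.524, ω₁=-6.230, θ₂=-0.136, ω₂=-0.785, θ₃=-0.014, ω₃=-0.015
apply F[9]=-10.000 → step 10: x=0.338, v=2.510, θ₁=-0.645, ω₁=-5.848, θ₂=-0.152, ω₂=-0.747, θ₃=-0.015, ω₃=-0.009
apply F[10]=-10.000 → step 11: x=0.385, v=2.198, θ₁=-0.759, ω₁=-5.650, θ₂=-0.166, ω₂=-0.668, θ₃=-0.015, ω₃=0.002
apply F[11]=-10.000 → step 12: x=0.426, v=1.902, θ₁=-0.872, ω₁=-5.582, θ₂=-0.178, ω₂=-0.566, θ₃=-0.014, ω₃=0.015
apply F[12]=-10.000 → step 13: x=0.461, v=1.611, θ₁=-0.983, ω₁=-5.610, θ₂=-0.188, ω₂=-0.454, θ₃=-0.014, ω₃=0.028
apply F[13]=-10.000 → step 14: x=0.490, v=1.316, θ₁=-1.096, ω₁=-5.716, θ₂=-0.196, ω₂=-0.344, θ₃=-0.013, ω₃=0.039
apply F[14]=-10.000 → step 15: x=0.513, v=1.010, θ₁=-1.212, ω₁=-5.890, θ₂=-0.202, ω₂=-0.246, θ₃=-0.012, ω₃=0.047
apply F[15]=-10.000 → step 16: x=0.530, v=0.687, θ₁=-1.332, ω₁=-6.131, θ₂=-0.206, ω₂=-0.168, θ₃=-0.011, ω₃=0.052
apply F[16]=-10.000 → step 17: x=0.541, v=0.340, θ₁=-1.458, ω₁=-6.446, θ₂=-0.209, ω₂=-0.123, θ₃=-0.010, ω₃=0.055
apply F[17]=-10.000 → step 18: x=0.544, v=-0.038, θ₁=-1.591, ω₁=-6.852, θ₂=-0.212, ω₂=-0.125, θ₃=-0.009, ω₃=0.055
apply F[18]=-10.000 → step 19: x=0.539, v=-0.459, θ₁=-1.733, ω₁=-7.376, θ₂=-0.215, ω₂=-0.194, θ₃=-0.008, ω₃=0.054
apply F[19]=-10.000 → step 20: x=0.525, v=-0.938, θ₁=-1.887, ω₁=-8.070, θ₂=-0.220, ω₂=-0.363, θ₃=-0.007, ω₃=0.054
apply F[20]=-10.000 → step 21: x=0.501, v=-1.501, θ₁=-2.058, ω₁=-9.024, θ₂=-0.230, ω₂=-0.687, θ₃=-0.006, ω₃=0.061
apply F[21]=-10.000 → step 22: x=0.464, v=-2.193, θ₁=-2.251, ω₁=-10.409, θ₂=-0.249, ω₂=-1.275, θ₃=-0.005, ω₃=0.089
apply F[22]=-10.000 → step 23: x=0.412, v=-3.096, θ₁=-2.479, ω₁=-12.575, θ₂=-0.285, ω₂=-2.369, θ₃=-0.002, ω₃=0.178
apply F[23]=-10.000 → step 24: x=0.338, v=-4.320, θ₁=-2.764, ω₁=-16.194, θ₂=-0.351, ω₂=-4.600, θ₃=0.004, ω₃=0.502
apply F[24]=-10.000 → step 25: x=0.238, v=-5.462, θ₁=-3.137, ω₁=-20.978, θ₂=-0.485, ω₂=-9.149, θ₃=0.024, ω₃=1.736
apply F[25]=+10.000 → step 26: x=0.140, v=-4.139, θ₁=-3.550, ω₁=-19.439, θ₂=-0.712, ω₂=-12.939, θ₃=0.077, ω₃=3.349
Max |angle| over trajectory = 3.550 rad = 203.4°.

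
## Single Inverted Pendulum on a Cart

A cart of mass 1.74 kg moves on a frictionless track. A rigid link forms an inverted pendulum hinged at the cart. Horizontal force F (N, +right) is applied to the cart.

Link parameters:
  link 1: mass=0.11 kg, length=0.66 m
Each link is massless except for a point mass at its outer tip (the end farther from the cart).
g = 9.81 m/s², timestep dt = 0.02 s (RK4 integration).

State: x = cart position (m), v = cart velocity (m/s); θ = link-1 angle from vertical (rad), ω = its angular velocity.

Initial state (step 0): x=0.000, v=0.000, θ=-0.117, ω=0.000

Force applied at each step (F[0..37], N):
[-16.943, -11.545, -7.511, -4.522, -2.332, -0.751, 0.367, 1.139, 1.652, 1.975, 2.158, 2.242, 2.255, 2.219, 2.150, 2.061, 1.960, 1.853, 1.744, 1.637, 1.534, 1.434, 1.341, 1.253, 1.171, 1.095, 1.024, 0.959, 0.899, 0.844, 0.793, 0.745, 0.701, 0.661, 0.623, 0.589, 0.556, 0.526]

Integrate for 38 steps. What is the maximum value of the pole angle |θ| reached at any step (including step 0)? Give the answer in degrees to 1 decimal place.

Answer: 6.7°

Derivation:
apply F[0]=-16.943 → step 1: x=-0.002, v=-0.193, θ=-0.114, ω=0.256
apply F[1]=-11.545 → step 2: x=-0.007, v=-0.324, θ=-0.108, ω=0.421
apply F[2]=-7.511 → step 3: x=-0.014, v=-0.409, θ=-0.098, ω=0.518
apply F[3]=-4.522 → step 4: x=-0.023, v=-0.460, θ=-0.087, ω=0.567
apply F[4]=-2.332 → step 5: x=-0.033, v=-0.486, θ=-0.076, ω=0.582
apply F[5]=-0.751 → step 6: x=-0.042, v=-0.494, θ=-0.064, ω=0.573
apply F[6]=+0.367 → step 7: x=-0.052, v=-0.489, θ=-0.053, ω=0.548
apply F[7]=+1.139 → step 8: x=-0.062, v=-0.475, θ=-0.043, ω=0.513
apply F[8]=+1.652 → step 9: x=-0.071, v=-0.456, θ=-0.033, ω=0.473
apply F[9]=+1.975 → step 10: x=-0.080, v=-0.433, θ=-0.024, ω=0.429
apply F[10]=+2.158 → step 11: x=-0.088, v=-0.408, θ=-0.016, ω=0.386
apply F[11]=+2.242 → step 12: x=-0.096, v=-0.382, θ=-0.008, ω=0.343
apply F[12]=+2.255 → step 13: x=-0.104, v=-0.356, θ=-0.002, ω=0.302
apply F[13]=+2.219 → step 14: x=-0.111, v=-0.330, θ=0.004, ω=0.264
apply F[14]=+2.150 → step 15: x=-0.117, v=-0.306, θ=0.009, ω=0.228
apply F[15]=+2.061 → step 16: x=-0.123, v=-0.282, θ=0.013, ω=0.196
apply F[16]=+1.960 → step 17: x=-0.128, v=-0.260, θ=0.017, ω=0.166
apply F[17]=+1.853 → step 18: x=-0.133, v=-0.239, θ=0.020, ω=0.140
apply F[18]=+1.744 → step 19: x=-0.138, v=-0.219, θ=0.022, ω=0.116
apply F[19]=+1.637 → step 20: x=-0.142, v=-0.200, θ=0.024, ω=0.095
apply F[20]=+1.534 → step 21: x=-0.146, v=-0.183, θ=0.026, ω=0.076
apply F[21]=+1.434 → step 22: x=-0.149, v=-0.167, θ=0.027, ω=0.060
apply F[22]=+1.341 → step 23: x=-0.153, v=-0.152, θ=0.028, ω=0.045
apply F[23]=+1.253 → step 24: x=-0.155, v=-0.138, θ=0.029, ω=0.032
apply F[24]=+1.171 → step 25: x=-0.158, v=-0.125, θ=0.030, ω=0.021
apply F[25]=+1.095 → step 26: x=-0.160, v=-0.113, θ=0.030, ω=0.012
apply F[26]=+1.024 → step 27: x=-0.163, v=-0.101, θ=0.030, ω=0.004
apply F[27]=+0.959 → step 28: x=-0.164, v=-0.090, θ=0.030, ω=-0.004
apply F[28]=+0.899 → step 29: x=-0.166, v=-0.081, θ=0.030, ω=-0.010
apply F[29]=+0.844 → step 30: x=-0.168, v=-0.071, θ=0.030, ω=-0.015
apply F[30]=+0.793 → step 31: x=-0.169, v=-0.062, θ=0.030, ω=-0.019
apply F[31]=+0.745 → step 32: x=-0.170, v=-0.054, θ=0.029, ω=-0.023
apply F[32]=+0.701 → step 33: x=-0.171, v=-0.047, θ=0.029, ω=-0.026
apply F[33]=+0.661 → step 34: x=-0.172, v=-0.039, θ=0.028, ω=-0.029
apply F[34]=+0.623 → step 35: x=-0.173, v=-0.032, θ=0.027, ω=-0.031
apply F[35]=+0.589 → step 36: x=-0.173, v=-0.026, θ=0.027, ω=-0.032
apply F[36]=+0.556 → step 37: x=-0.174, v=-0.020, θ=0.026, ω=-0.034
apply F[37]=+0.526 → step 38: x=-0.174, v=-0.014, θ=0.025, ω=-0.035
Max |angle| over trajectory = 0.117 rad = 6.7°.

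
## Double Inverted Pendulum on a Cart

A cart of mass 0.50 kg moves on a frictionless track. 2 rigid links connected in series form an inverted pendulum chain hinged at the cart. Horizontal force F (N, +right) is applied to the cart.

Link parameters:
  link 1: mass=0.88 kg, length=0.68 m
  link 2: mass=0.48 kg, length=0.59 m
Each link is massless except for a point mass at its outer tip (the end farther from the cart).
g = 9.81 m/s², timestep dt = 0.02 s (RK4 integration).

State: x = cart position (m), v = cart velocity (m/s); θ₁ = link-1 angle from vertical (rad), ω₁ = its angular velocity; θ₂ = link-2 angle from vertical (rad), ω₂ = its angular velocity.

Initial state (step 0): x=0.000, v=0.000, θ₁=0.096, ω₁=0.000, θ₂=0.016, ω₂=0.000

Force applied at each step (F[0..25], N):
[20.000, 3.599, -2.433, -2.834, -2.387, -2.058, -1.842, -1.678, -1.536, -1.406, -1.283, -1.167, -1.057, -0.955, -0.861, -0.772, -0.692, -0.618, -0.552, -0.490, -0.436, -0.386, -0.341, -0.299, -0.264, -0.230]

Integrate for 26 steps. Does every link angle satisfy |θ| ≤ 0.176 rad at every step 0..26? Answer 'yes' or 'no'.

apply F[0]=+20.000 → step 1: x=0.007, v=0.735, θ₁=0.086, ω₁=-1.034, θ₂=0.015, ω₂=-0.052
apply F[1]=+3.599 → step 2: x=0.023, v=0.841, θ₁=0.064, ω₁=-1.159, θ₂=0.014, ω₂=-0.081
apply F[2]=-2.433 → step 3: x=0.039, v=0.719, θ₁=0.043, ω₁=-0.958, θ₂=0.012, ω₂=-0.099
apply F[3]=-2.834 → step 4: x=0.052, v=0.589, θ₁=0.026, ω₁=-0.754, θ₂=0.010, ω₂=-0.110
apply F[4]=-2.387 → step 5: x=0.062, v=0.484, θ₁=0.012, ω₁=-0.593, θ₂=0.008, ω₂=-0.115
apply F[5]=-2.058 → step 6: x=0.071, v=0.398, θ₁=0.002, ω₁=-0.465, θ₂=0.006, ω₂=-0.115
apply F[6]=-1.842 → step 7: x=0.078, v=0.326, θ₁=-0.007, ω₁=-0.361, θ₂=0.003, ω₂=-0.111
apply F[7]=-1.678 → step 8: x=0.084, v=0.264, θ₁=-0.013, ω₁=-0.274, θ₂=0.001, ω₂=-0.105
apply F[8]=-1.536 → step 9: x=0.089, v=0.211, θ₁=-0.018, ω₁=-0.203, θ₂=-0.001, ω₂=-0.097
apply F[9]=-1.406 → step 10: x=0.093, v=0.165, θ₁=-0.021, ω₁=-0.144, θ₂=-0.003, ω₂=-0.087
apply F[10]=-1.283 → step 11: x=0.096, v=0.126, θ₁=-0.024, ω₁=-0.096, θ₂=-0.004, ω₂=-0.078
apply F[11]=-1.167 → step 12: x=0.098, v=0.092, θ₁=-0.025, ω₁=-0.057, θ₂=-0.006, ω₂=-0.068
apply F[12]=-1.057 → step 13: x=0.099, v=0.063, θ₁=-0.026, ω₁=-0.025, θ₂=-0.007, ω₂=-0.058
apply F[13]=-0.955 → step 14: x=0.101, v=0.039, θ₁=-0.026, ω₁=-0.000, θ₂=-0.008, ω₂=-0.048
apply F[14]=-0.861 → step 15: x=0.101, v=0.019, θ₁=-0.026, ω₁=0.020, θ₂=-0.009, ω₂=-0.039
apply F[15]=-0.772 → step 16: x=0.101, v=0.002, θ₁=-0.025, ω₁=0.035, θ₂=-0.010, ω₂=-0.031
apply F[16]=-0.692 → step 17: x=0.101, v=-0.013, θ₁=-0.025, ω₁=0.046, θ₂=-0.010, ω₂=-0.023
apply F[17]=-0.618 → step 18: x=0.101, v=-0.024, θ₁=-0.024, ω₁=0.054, θ₂=-0.011, ω₂=-0.016
apply F[18]=-0.552 → step 19: x=0.100, v=-0.034, θ₁=-0.023, ω₁=0.060, θ₂=-0.011, ω₂=-0.009
apply F[19]=-0.490 → step 20: x=0.099, v=-0.042, θ₁=-0.021, ω₁=0.064, θ₂=-0.011, ω₂=-0.004
apply F[20]=-0.436 → step 21: x=0.099, v=-0.048, θ₁=-0.020, ω₁=0.066, θ₂=-0.011, ω₂=0.001
apply F[21]=-0.386 → step 22: x=0.098, v=-0.054, θ₁=-0.019, ω₁=0.066, θ₂=-0.011, ω₂=0.006
apply F[22]=-0.341 → step 23: x=0.096, v=-0.058, θ₁=-0.017, ω₁=0.066, θ₂=-0.011, ω₂=0.010
apply F[23]=-0.299 → step 24: x=0.095, v=-0.061, θ₁=-0.016, ω₁=0.064, θ₂=-0.010, ω₂=0.013
apply F[24]=-0.264 → step 25: x=0.094, v=-0.063, θ₁=-0.015, ω₁=0.063, θ₂=-0.010, ω₂=0.015
apply F[25]=-0.230 → step 26: x=0.093, v=-0.065, θ₁=-0.014, ω₁=0.060, θ₂=-0.010, ω₂=0.017
Max |angle| over trajectory = 0.096 rad; bound = 0.176 → within bound.

Answer: yes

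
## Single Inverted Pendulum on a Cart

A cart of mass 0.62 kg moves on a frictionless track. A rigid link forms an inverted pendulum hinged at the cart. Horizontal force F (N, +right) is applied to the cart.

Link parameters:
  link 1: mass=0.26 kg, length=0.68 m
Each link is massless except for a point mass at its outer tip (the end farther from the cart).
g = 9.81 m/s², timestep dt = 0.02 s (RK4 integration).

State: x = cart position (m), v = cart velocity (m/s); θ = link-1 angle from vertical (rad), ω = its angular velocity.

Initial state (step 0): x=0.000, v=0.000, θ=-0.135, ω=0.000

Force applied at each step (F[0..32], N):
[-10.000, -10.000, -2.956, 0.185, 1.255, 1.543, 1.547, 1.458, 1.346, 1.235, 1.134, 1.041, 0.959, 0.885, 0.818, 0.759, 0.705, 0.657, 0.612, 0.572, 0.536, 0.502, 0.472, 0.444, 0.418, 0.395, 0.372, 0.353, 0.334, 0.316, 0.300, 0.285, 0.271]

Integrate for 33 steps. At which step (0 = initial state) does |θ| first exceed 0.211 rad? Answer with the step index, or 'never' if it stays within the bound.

apply F[0]=-10.000 → step 1: x=-0.003, v=-0.309, θ=-0.131, ω=0.413
apply F[1]=-10.000 → step 2: x=-0.012, v=-0.620, θ=-0.118, ω=0.830
apply F[2]=-2.956 → step 3: x=-0.026, v=-0.707, θ=-0.101, ω=0.924
apply F[3]=+0.185 → step 4: x=-0.040, v=-0.693, θ=-0.083, ω=0.879
apply F[4]=+1.255 → step 5: x=-0.053, v=-0.647, θ=-0.066, ω=0.790
apply F[5]=+1.543 → step 6: x=-0.065, v=-0.593, θ=-0.051, ω=0.693
apply F[6]=+1.547 → step 7: x=-0.077, v=-0.540, θ=-0.038, ω=0.602
apply F[7]=+1.458 → step 8: x=-0.087, v=-0.490, θ=-0.027, ω=0.519
apply F[8]=+1.346 → step 9: x=-0.096, v=-0.445, θ=-0.018, ω=0.446
apply F[9]=+1.235 → step 10: x=-0.105, v=-0.404, θ=-0.009, ω=0.382
apply F[10]=+1.134 → step 11: x=-0.113, v=-0.367, θ=-0.002, ω=0.326
apply F[11]=+1.041 → step 12: x=-0.120, v=-0.333, θ=0.004, ω=0.277
apply F[12]=+0.959 → step 13: x=-0.126, v=-0.303, θ=0.009, ω=0.234
apply F[13]=+0.885 → step 14: x=-0.132, v=-0.275, θ=0.013, ω=0.197
apply F[14]=+0.818 → step 15: x=-0.137, v=-0.250, θ=0.017, ω=0.164
apply F[15]=+0.759 → step 16: x=-0.142, v=-0.227, θ=0.020, ω=0.136
apply F[16]=+0.705 → step 17: x=-0.146, v=-0.206, θ=0.022, ω=0.111
apply F[17]=+0.657 → step 18: x=-0.150, v=-0.187, θ=0.024, ω=0.089
apply F[18]=+0.612 → step 19: x=-0.154, v=-0.169, θ=0.026, ω=0.070
apply F[19]=+0.572 → step 20: x=-0.157, v=-0.153, θ=0.027, ω=0.054
apply F[20]=+0.536 → step 21: x=-0.160, v=-0.138, θ=0.028, ω=0.040
apply F[21]=+0.502 → step 22: x=-0.162, v=-0.124, θ=0.029, ω=0.028
apply F[22]=+0.472 → step 23: x=-0.165, v=-0.111, θ=0.029, ω=0.017
apply F[23]=+0.444 → step 24: x=-0.167, v=-0.099, θ=0.029, ω=0.008
apply F[24]=+0.418 → step 25: x=-0.169, v=-0.088, θ=0.029, ω=0.000
apply F[25]=+0.395 → step 26: x=-0.170, v=-0.078, θ=0.029, ω=-0.006
apply F[26]=+0.372 → step 27: x=-0.172, v=-0.068, θ=0.029, ω=-0.012
apply F[27]=+0.353 → step 28: x=-0.173, v=-0.059, θ=0.029, ω=-0.017
apply F[28]=+0.334 → step 29: x=-0.174, v=-0.051, θ=0.029, ω=-0.021
apply F[29]=+0.316 → step 30: x=-0.175, v=-0.043, θ=0.028, ω=-0.024
apply F[30]=+0.300 → step 31: x=-0.176, v=-0.036, θ=0.028, ω=-0.027
apply F[31]=+0.285 → step 32: x=-0.177, v=-0.029, θ=0.027, ω=-0.029
apply F[32]=+0.271 → step 33: x=-0.177, v=-0.022, θ=0.026, ω=-0.031
max |θ| = 0.135 ≤ 0.211 over all 34 states.

Answer: never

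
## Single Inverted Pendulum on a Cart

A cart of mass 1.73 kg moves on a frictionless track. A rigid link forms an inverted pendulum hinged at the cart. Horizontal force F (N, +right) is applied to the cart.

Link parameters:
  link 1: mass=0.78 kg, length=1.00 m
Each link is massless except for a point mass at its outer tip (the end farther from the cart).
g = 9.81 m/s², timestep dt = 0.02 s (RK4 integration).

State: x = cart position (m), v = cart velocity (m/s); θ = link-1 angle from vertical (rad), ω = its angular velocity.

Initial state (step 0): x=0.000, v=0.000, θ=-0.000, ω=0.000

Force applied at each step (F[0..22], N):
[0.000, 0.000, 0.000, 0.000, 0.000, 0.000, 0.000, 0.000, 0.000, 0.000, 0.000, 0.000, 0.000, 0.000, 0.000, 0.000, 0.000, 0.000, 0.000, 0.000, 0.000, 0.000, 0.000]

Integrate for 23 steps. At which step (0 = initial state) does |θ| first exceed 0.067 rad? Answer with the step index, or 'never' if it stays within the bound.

apply F[0]=+0.000 → step 1: x=0.000, v=0.000, θ=0.000, ω=0.000
apply F[1]=+0.000 → step 2: x=0.000, v=0.000, θ=0.000, ω=0.000
apply F[2]=+0.000 → step 3: x=0.000, v=0.000, θ=0.000, ω=0.000
apply F[3]=+0.000 → step 4: x=0.000, v=0.000, θ=0.000, ω=0.000
apply F[4]=+0.000 → step 5: x=0.000, v=0.000, θ=0.000, ω=0.000
apply F[5]=+0.000 → step 6: x=0.000, v=0.000, θ=0.000, ω=0.000
apply F[6]=+0.000 → step 7: x=0.000, v=0.000, θ=0.000, ω=0.000
apply F[7]=+0.000 → step 8: x=0.000, v=0.000, θ=0.000, ω=0.000
apply F[8]=+0.000 → step 9: x=0.000, v=0.000, θ=0.000, ω=0.000
apply F[9]=+0.000 → step 10: x=0.000, v=0.000, θ=0.000, ω=0.000
apply F[10]=+0.000 → step 11: x=0.000, v=0.000, θ=0.000, ω=0.000
apply F[11]=+0.000 → step 12: x=0.000, v=0.000, θ=0.000, ω=0.000
apply F[12]=+0.000 → step 13: x=0.000, v=0.000, θ=0.000, ω=0.000
apply F[13]=+0.000 → step 14: x=0.000, v=0.000, θ=0.000, ω=0.000
apply F[14]=+0.000 → step 15: x=0.000, v=0.000, θ=0.000, ω=0.000
apply F[15]=+0.000 → step 16: x=0.000, v=0.000, θ=0.000, ω=0.000
apply F[16]=+0.000 → step 17: x=0.000, v=0.000, θ=0.000, ω=0.000
apply F[17]=+0.000 → step 18: x=0.000, v=0.000, θ=0.000, ω=0.000
apply F[18]=+0.000 → step 19: x=0.000, v=0.000, θ=0.000, ω=0.000
apply F[19]=+0.000 → step 20: x=0.000, v=0.000, θ=0.000, ω=0.000
apply F[20]=+0.000 → step 21: x=0.000, v=0.000, θ=0.000, ω=0.000
apply F[21]=+0.000 → step 22: x=0.000, v=0.000, θ=0.000, ω=0.000
apply F[22]=+0.000 → step 23: x=0.000, v=0.000, θ=0.000, ω=0.000
max |θ| = 0.000 ≤ 0.067 over all 24 states.

Answer: never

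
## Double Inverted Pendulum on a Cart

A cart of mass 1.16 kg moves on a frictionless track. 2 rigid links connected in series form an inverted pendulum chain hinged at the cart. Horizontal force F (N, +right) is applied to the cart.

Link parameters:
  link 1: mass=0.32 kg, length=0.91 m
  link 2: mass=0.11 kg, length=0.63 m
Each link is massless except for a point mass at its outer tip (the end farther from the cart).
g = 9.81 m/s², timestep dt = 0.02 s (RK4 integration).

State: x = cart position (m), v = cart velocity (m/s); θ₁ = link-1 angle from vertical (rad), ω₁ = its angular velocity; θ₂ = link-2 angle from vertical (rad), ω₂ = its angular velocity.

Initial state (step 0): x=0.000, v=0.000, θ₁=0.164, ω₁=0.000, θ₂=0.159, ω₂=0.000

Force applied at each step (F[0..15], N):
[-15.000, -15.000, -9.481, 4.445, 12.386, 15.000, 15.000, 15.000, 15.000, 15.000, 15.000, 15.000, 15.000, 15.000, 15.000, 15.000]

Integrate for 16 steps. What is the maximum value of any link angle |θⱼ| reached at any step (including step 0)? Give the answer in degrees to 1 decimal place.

Answer: 14.3°

Derivation:
apply F[0]=-15.000 → step 1: x=-0.003, v=-0.268, θ₁=0.167, ω₁=0.326, θ₂=0.159, ω₂=-0.002
apply F[1]=-15.000 → step 2: x=-0.011, v=-0.535, θ₁=0.177, ω₁=0.653, θ₂=0.159, ω₂=-0.006
apply F[2]=-9.481 → step 3: x=-0.023, v=-0.709, θ₁=0.192, ω₁=0.882, θ₂=0.159, ω₂=-0.014
apply F[3]=+4.445 → step 4: x=-0.037, v=-0.647, θ₁=0.210, ω₁=0.861, θ₂=0.158, ω₂=-0.031
apply F[4]=+12.386 → step 5: x=-0.048, v=-0.451, θ₁=0.225, ω₁=0.702, θ₂=0.157, ω₂=-0.060
apply F[5]=+15.000 → step 6: x=-0.054, v=-0.212, θ₁=0.237, ω₁=0.504, θ₂=0.156, ω₂=-0.098
apply F[6]=+15.000 → step 7: x=-0.056, v=0.025, θ₁=0.246, ω₁=0.310, θ₂=0.153, ω₂=-0.143
apply F[7]=+15.000 → step 8: x=-0.053, v=0.261, θ₁=0.250, ω₁=0.121, θ₂=0.150, ω₂=-0.194
apply F[8]=+15.000 → step 9: x=-0.046, v=0.497, θ₁=0.250, ω₁=-0.067, θ₂=0.146, ω₂=-0.248
apply F[9]=+15.000 → step 10: x=-0.033, v=0.733, θ₁=0.247, ω₁=-0.256, θ₂=0.140, ω₂=-0.303
apply F[10]=+15.000 → step 11: x=-0.016, v=0.969, θ₁=0.240, ω₁=-0.447, θ₂=0.134, ω₂=-0.359
apply F[11]=+15.000 → step 12: x=0.005, v=1.207, θ₁=0.229, ω₁=-0.641, θ₂=0.126, ω₂=-0.413
apply F[12]=+15.000 → step 13: x=0.032, v=1.447, θ₁=0.215, ω₁=-0.842, θ₂=0.117, ω₂=-0.463
apply F[13]=+15.000 → step 14: x=0.063, v=1.689, θ₁=0.196, ω₁=-1.050, θ₂=0.107, ω₂=-0.507
apply F[14]=+15.000 → step 15: x=0.099, v=1.933, θ₁=0.172, ω₁=-1.268, θ₂=0.097, ω₂=-0.544
apply F[15]=+15.000 → step 16: x=0.141, v=2.180, θ₁=0.145, ω₁=-1.497, θ₂=0.086, ω₂=-0.573
Max |angle| over trajectory = 0.250 rad = 14.3°.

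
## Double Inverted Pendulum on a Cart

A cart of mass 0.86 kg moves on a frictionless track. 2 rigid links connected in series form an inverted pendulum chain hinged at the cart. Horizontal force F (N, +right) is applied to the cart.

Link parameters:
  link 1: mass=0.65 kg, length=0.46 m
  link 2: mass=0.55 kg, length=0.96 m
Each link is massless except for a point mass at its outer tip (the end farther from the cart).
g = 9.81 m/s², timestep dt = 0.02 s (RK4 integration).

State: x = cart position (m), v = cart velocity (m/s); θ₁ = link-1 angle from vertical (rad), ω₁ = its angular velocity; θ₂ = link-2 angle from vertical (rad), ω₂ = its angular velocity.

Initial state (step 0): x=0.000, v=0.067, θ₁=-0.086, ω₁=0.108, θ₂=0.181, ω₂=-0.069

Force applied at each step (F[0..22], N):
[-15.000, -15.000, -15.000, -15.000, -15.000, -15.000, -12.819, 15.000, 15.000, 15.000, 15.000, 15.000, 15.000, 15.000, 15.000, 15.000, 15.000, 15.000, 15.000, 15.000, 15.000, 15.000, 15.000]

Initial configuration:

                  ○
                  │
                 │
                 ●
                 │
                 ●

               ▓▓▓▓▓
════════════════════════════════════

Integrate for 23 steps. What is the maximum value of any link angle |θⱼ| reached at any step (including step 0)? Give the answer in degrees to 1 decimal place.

apply F[0]=-15.000 → step 1: x=-0.002, v=-0.258, θ₁=-0.078, ω₁=0.679, θ₂=0.181, ω₂=0.036
apply F[1]=-15.000 → step 2: x=-0.010, v=-0.587, θ₁=-0.059, ω₁=1.276, θ₂=0.182, ω₂=0.131
apply F[2]=-15.000 → step 3: x=-0.025, v=-0.925, θ₁=-0.027, ω₁=1.919, θ₂=0.186, ω₂=0.209
apply F[3]=-15.000 → step 4: x=-0.047, v=-1.273, θ₁=0.019, ω₁=2.622, θ₂=0.191, ω₂=0.263
apply F[4]=-15.000 → step 5: x=-0.076, v=-1.627, θ₁=0.078, ω₁=3.387, θ₂=0.196, ω₂=0.289
apply F[5]=-15.000 → step 6: x=-0.112, v=-1.979, θ₁=0.154, ω₁=4.190, θ₂=0.202, ω₂=0.294
apply F[6]=-12.819 → step 7: x=-0.155, v=-2.261, θ₁=0.245, ω₁=4.876, θ₂=0.208, ω₂=0.294
apply F[7]=+15.000 → step 8: x=-0.197, v=-1.946, θ₁=0.337, ω₁=4.355, θ₂=0.214, ω₂=0.280
apply F[8]=+15.000 → step 9: x=-0.233, v=-1.662, θ₁=0.420, ω₁=3.976, θ₂=0.219, ω₂=0.241
apply F[9]=+15.000 → step 10: x=-0.264, v=-1.404, θ₁=0.497, ω₁=3.724, θ₂=0.223, ω₂=0.174
apply F[10]=+15.000 → step 11: x=-0.289, v=-1.165, θ₁=0.570, ω₁=3.577, θ₂=0.226, ω₂=0.083
apply F[11]=+15.000 → step 12: x=-0.310, v=-0.940, θ₁=0.641, ω₁=3.516, θ₂=0.226, ω₂=-0.027
apply F[12]=+15.000 → step 13: x=-0.327, v=-0.723, θ₁=0.711, ω₁=3.523, θ₂=0.224, ω₂=-0.154
apply F[13]=+15.000 → step 14: x=-0.339, v=-0.509, θ₁=0.782, ω₁=3.584, θ₂=0.220, ω₂=-0.291
apply F[14]=+15.000 → step 15: x=-0.347, v=-0.295, θ₁=0.855, ω₁=3.689, θ₂=0.213, ω₂=-0.434
apply F[15]=+15.000 → step 16: x=-0.351, v=-0.077, θ₁=0.930, ω₁=3.829, θ₂=0.203, ω₂=-0.581
apply F[16]=+15.000 → step 17: x=-0.350, v=0.148, θ₁=1.008, ω₁=3.997, θ₂=0.190, ω₂=-0.726
apply F[17]=+15.000 → step 18: x=-0.345, v=0.381, θ₁=1.090, ω₁=4.191, θ₂=0.174, ω₂=-0.866
apply F[18]=+15.000 → step 19: x=-0.335, v=0.625, θ₁=1.176, ω₁=4.409, θ₂=0.155, ω₂=-0.997
apply F[19]=+15.000 → step 20: x=-0.320, v=0.883, θ₁=1.266, ω₁=4.653, θ₂=0.134, ω₂=-1.115
apply F[20]=+15.000 → step 21: x=-0.300, v=1.155, θ₁=1.362, ω₁=4.927, θ₂=0.111, ω₂=-1.216
apply F[21]=+15.000 → step 22: x=-0.274, v=1.445, θ₁=1.464, ω₁=5.239, θ₂=0.085, ω₂=-1.295
apply F[22]=+15.000 → step 23: x=-0.242, v=1.756, θ₁=1.572, ω₁=5.602, θ₂=0.059, ω₂=-1.346
Max |angle| over trajectory = 1.572 rad = 90.1°.

Answer: 90.1°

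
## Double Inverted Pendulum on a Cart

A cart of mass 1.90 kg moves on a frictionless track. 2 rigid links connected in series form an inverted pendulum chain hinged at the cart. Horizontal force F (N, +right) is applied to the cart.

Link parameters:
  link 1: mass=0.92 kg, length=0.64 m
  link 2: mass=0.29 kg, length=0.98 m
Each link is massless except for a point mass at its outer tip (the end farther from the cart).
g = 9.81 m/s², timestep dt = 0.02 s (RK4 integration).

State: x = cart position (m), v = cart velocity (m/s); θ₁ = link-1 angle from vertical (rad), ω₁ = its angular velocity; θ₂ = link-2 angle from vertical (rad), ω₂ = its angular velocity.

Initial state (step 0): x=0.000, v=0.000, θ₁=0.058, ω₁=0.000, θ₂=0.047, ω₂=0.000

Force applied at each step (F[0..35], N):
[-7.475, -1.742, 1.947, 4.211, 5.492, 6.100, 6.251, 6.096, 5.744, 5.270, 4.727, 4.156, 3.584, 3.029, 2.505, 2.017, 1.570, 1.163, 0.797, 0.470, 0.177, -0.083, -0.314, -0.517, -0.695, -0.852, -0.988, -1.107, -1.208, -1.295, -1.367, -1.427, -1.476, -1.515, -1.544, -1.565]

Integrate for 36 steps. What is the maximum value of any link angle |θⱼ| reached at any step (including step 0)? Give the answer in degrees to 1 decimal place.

Answer: 4.4°

Derivation:
apply F[0]=-7.475 → step 1: x=-0.001, v=-0.086, θ₁=0.060, ω₁=0.153, θ₂=0.047, ω₂=-0.003
apply F[1]=-1.742 → step 2: x=-0.003, v=-0.112, θ₁=0.063, ω₁=0.213, θ₂=0.047, ω₂=-0.007
apply F[2]=+1.947 → step 3: x=-0.005, v=-0.099, θ₁=0.067, ω₁=0.216, θ₂=0.047, ω₂=-0.012
apply F[3]=+4.211 → step 4: x=-0.007, v=-0.064, θ₁=0.071, ω₁=0.184, θ₂=0.046, ω₂=-0.018
apply F[4]=+5.492 → step 5: x=-0.007, v=-0.015, θ₁=0.075, ω₁=0.133, θ₂=0.046, ω₂=-0.025
apply F[5]=+6.100 → step 6: x=-0.007, v=0.039, θ₁=0.077, ω₁=0.074, θ₂=0.045, ω₂=-0.033
apply F[6]=+6.251 → step 7: x=-0.006, v=0.095, θ₁=0.078, ω₁=0.014, θ₂=0.045, ω₂=-0.042
apply F[7]=+6.096 → step 8: x=-0.003, v=0.150, θ₁=0.077, ω₁=-0.044, θ₂=0.044, ω₂=-0.050
apply F[8]=+5.744 → step 9: x=0.000, v=0.200, θ₁=0.076, ω₁=-0.096, θ₂=0.043, ω₂=-0.059
apply F[9]=+5.270 → step 10: x=0.005, v=0.246, θ₁=0.074, ω₁=-0.141, θ₂=0.041, ω₂=-0.068
apply F[10]=+4.727 → step 11: x=0.010, v=0.287, θ₁=0.070, ω₁=-0.180, θ₂=0.040, ω₂=-0.076
apply F[11]=+4.156 → step 12: x=0.016, v=0.322, θ₁=0.066, ω₁=-0.211, θ₂=0.038, ω₂=-0.084
apply F[12]=+3.584 → step 13: x=0.023, v=0.352, θ₁=0.062, ω₁=-0.235, θ₂=0.037, ω₂=-0.091
apply F[13]=+3.029 → step 14: x=0.030, v=0.376, θ₁=0.057, ω₁=-0.252, θ₂=0.035, ω₂=-0.098
apply F[14]=+2.505 → step 15: x=0.038, v=0.396, θ₁=0.052, ω₁=-0.264, θ₂=0.033, ω₂=-0.103
apply F[15]=+2.017 → step 16: x=0.046, v=0.411, θ₁=0.047, ω₁=-0.271, θ₂=0.031, ω₂=-0.108
apply F[16]=+1.570 → step 17: x=0.054, v=0.422, θ₁=0.041, ω₁=-0.273, θ₂=0.028, ω₂=-0.112
apply F[17]=+1.163 → step 18: x=0.063, v=0.430, θ₁=0.036, ω₁=-0.272, θ₂=0.026, ω₂=-0.115
apply F[18]=+0.797 → step 19: x=0.071, v=0.434, θ₁=0.030, ω₁=-0.268, θ₂=0.024, ω₂=-0.117
apply F[19]=+0.470 → step 20: x=0.080, v=0.435, θ₁=0.025, ω₁=-0.261, θ₂=0.021, ω₂=-0.118
apply F[20]=+0.177 → step 21: x=0.089, v=0.434, θ₁=0.020, ω₁=-0.252, θ₂=0.019, ω₂=-0.119
apply F[21]=-0.083 → step 22: x=0.097, v=0.431, θ₁=0.015, ω₁=-0.242, θ₂=0.017, ω₂=-0.118
apply F[22]=-0.314 → step 23: x=0.106, v=0.426, θ₁=0.010, ω₁=-0.231, θ₂=0.014, ω₂=-0.118
apply F[23]=-0.517 → step 24: x=0.114, v=0.420, θ₁=0.006, ω₁=-0.219, θ₂=0.012, ω₂=-0.116
apply F[24]=-0.695 → step 25: x=0.123, v=0.412, θ₁=0.002, ω₁=-0.207, θ₂=0.010, ω₂=-0.114
apply F[25]=-0.852 → step 26: x=0.131, v=0.403, θ₁=-0.002, ω₁=-0.194, θ₂=0.007, ω₂=-0.112
apply F[26]=-0.988 → step 27: x=0.139, v=0.394, θ₁=-0.006, ω₁=-0.181, θ₂=0.005, ω₂=-0.109
apply F[27]=-1.107 → step 28: x=0.147, v=0.383, θ₁=-0.010, ω₁=-0.168, θ₂=0.003, ω₂=-0.106
apply F[28]=-1.208 → step 29: x=0.154, v=0.372, θ₁=-0.013, ω₁=-0.155, θ₂=0.001, ω₂=-0.103
apply F[29]=-1.295 → step 30: x=0.162, v=0.360, θ₁=-0.016, ω₁=-0.142, θ₂=-0.001, ω₂=-0.099
apply F[30]=-1.367 → step 31: x=0.169, v=0.347, θ₁=-0.019, ω₁=-0.130, θ₂=-0.003, ω₂=-0.095
apply F[31]=-1.427 → step 32: x=0.175, v=0.335, θ₁=-0.021, ω₁=-0.118, θ₂=-0.005, ω₂=-0.091
apply F[32]=-1.476 → step 33: x=0.182, v=0.322, θ₁=-0.023, ω₁=-0.106, θ₂=-0.007, ω₂=-0.086
apply F[33]=-1.515 → step 34: x=0.188, v=0.309, θ₁=-0.025, ω₁=-0.095, θ₂=-0.008, ω₂=-0.082
apply F[34]=-1.544 → step 35: x=0.194, v=0.296, θ₁=-0.027, ω₁=-0.085, θ₂=-0.010, ω₂=-0.077
apply F[35]=-1.565 → step 36: x=0.200, v=0.283, θ₁=-0.029, ω₁=-0.075, θ₂=-0.011, ω₂=-0.073
Max |angle| over trajectory = 0.078 rad = 4.4°.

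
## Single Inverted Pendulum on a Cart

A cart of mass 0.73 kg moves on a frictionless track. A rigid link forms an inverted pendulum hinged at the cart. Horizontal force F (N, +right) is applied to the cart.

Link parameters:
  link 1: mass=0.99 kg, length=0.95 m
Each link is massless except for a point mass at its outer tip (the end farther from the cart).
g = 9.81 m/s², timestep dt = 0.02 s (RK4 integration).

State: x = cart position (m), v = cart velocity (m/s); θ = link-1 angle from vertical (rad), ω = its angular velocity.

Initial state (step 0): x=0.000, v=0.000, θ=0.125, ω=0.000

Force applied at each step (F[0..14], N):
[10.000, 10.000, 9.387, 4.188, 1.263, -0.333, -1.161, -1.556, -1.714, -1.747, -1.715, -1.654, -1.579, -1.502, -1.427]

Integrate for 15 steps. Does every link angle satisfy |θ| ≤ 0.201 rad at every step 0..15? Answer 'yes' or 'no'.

Answer: yes

Derivation:
apply F[0]=+10.000 → step 1: x=0.002, v=0.236, θ=0.123, ω=-0.221
apply F[1]=+10.000 → step 2: x=0.009, v=0.475, θ=0.116, ω=-0.445
apply F[2]=+9.387 → step 3: x=0.021, v=0.700, θ=0.105, ω=-0.658
apply F[3]=+4.188 → step 4: x=0.036, v=0.788, θ=0.091, ω=-0.731
apply F[4]=+1.263 → step 5: x=0.052, v=0.802, θ=0.077, ω=-0.728
apply F[5]=-0.333 → step 6: x=0.068, v=0.775, θ=0.063, ω=-0.685
apply F[6]=-1.161 → step 7: x=0.083, v=0.729, θ=0.049, ω=-0.626
apply F[7]=-1.556 → step 8: x=0.097, v=0.676, θ=0.038, ω=-0.560
apply F[8]=-1.714 → step 9: x=0.110, v=0.621, θ=0.027, ω=-0.496
apply F[9]=-1.747 → step 10: x=0.122, v=0.567, θ=0.018, ω=-0.434
apply F[10]=-1.715 → step 11: x=0.132, v=0.516, θ=0.010, ω=-0.379
apply F[11]=-1.654 → step 12: x=0.142, v=0.470, θ=0.003, ω=-0.328
apply F[12]=-1.579 → step 13: x=0.151, v=0.426, θ=-0.004, ω=-0.283
apply F[13]=-1.502 → step 14: x=0.159, v=0.387, θ=-0.009, ω=-0.242
apply F[14]=-1.427 → step 15: x=0.167, v=0.351, θ=-0.013, ω=-0.207
Max |angle| over trajectory = 0.125 rad; bound = 0.201 → within bound.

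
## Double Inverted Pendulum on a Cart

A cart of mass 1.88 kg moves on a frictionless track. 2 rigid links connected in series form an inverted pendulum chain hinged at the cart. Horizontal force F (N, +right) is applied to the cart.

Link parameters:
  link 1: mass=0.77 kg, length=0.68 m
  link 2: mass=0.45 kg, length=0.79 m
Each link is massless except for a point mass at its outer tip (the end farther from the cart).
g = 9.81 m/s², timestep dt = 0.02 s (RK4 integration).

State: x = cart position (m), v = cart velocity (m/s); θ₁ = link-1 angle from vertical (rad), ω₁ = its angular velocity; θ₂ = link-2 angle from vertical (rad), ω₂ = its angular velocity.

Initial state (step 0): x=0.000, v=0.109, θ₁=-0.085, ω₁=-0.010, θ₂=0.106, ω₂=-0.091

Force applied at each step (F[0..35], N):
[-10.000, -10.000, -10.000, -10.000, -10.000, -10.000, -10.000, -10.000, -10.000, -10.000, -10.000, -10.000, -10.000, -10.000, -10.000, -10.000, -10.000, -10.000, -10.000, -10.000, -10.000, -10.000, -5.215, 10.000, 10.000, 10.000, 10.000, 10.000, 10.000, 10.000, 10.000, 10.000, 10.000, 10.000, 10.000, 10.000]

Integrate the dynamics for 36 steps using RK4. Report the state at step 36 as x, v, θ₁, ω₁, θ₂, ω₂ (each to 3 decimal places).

apply F[0]=-10.000 → step 1: x=0.001, v=0.014, θ₁=-0.084, ω₁=0.074, θ₂=0.105, ω₂=-0.015
apply F[1]=-10.000 → step 2: x=0.001, v=-0.082, θ₁=-0.082, ω₁=0.158, θ₂=0.105, ω₂=0.059
apply F[2]=-10.000 → step 3: x=-0.002, v=-0.178, θ₁=-0.078, ω₁=0.245, θ₂=0.107, ω₂=0.133
apply F[3]=-10.000 → step 4: x=-0.007, v=-0.275, θ₁=-0.072, ω₁=0.334, θ₂=0.111, ω₂=0.206
apply F[4]=-10.000 → step 5: x=-0.013, v=-0.372, θ₁=-0.065, ω₁=0.428, θ₂=0.116, ω₂=0.277
apply F[5]=-10.000 → step 6: x=-0.021, v=-0.471, θ₁=-0.055, ω₁=0.527, θ₂=0.122, ω₂=0.346
apply F[6]=-10.000 → step 7: x=-0.032, v=-0.572, θ₁=-0.044, ω₁=0.632, θ₂=0.129, ω₂=0.413
apply F[7]=-10.000 → step 8: x=-0.044, v=-0.673, θ₁=-0.030, ω₁=0.744, θ₂=0.138, ω₂=0.478
apply F[8]=-10.000 → step 9: x=-0.059, v=-0.777, θ₁=-0.014, ω₁=0.864, θ₂=0.148, ω₂=0.539
apply F[9]=-10.000 → step 10: x=-0.075, v=-0.883, θ₁=0.005, ω₁=0.995, θ₂=0.160, ω₂=0.596
apply F[10]=-10.000 → step 11: x=-0.094, v=-0.991, θ₁=0.026, ω₁=1.137, θ₂=0.172, ω₂=0.649
apply F[11]=-10.000 → step 12: x=-0.115, v=-1.102, θ₁=0.050, ω₁=1.291, θ₂=0.186, ω₂=0.696
apply F[12]=-10.000 → step 13: x=-0.138, v=-1.214, θ₁=0.078, ω₁=1.458, θ₂=0.200, ω₂=0.737
apply F[13]=-10.000 → step 14: x=-0.164, v=-1.330, θ₁=0.109, ω₁=1.640, θ₂=0.215, ω₂=0.770
apply F[14]=-10.000 → step 15: x=-0.191, v=-1.447, θ₁=0.144, ω₁=1.836, θ₂=0.231, ω₂=0.797
apply F[15]=-10.000 → step 16: x=-0.222, v=-1.566, θ₁=0.182, ω₁=2.048, θ₂=0.247, ω₂=0.815
apply F[16]=-10.000 → step 17: x=-0.254, v=-1.685, θ₁=0.226, ω₁=2.274, θ₂=0.263, ω₂=0.825
apply F[17]=-10.000 → step 18: x=-0.289, v=-1.804, θ₁=0.273, ω₁=2.514, θ₂=0.280, ω₂=0.829
apply F[18]=-10.000 → step 19: x=-0.326, v=-1.921, θ₁=0.326, ω₁=2.763, θ₂=0.296, ω₂=0.828
apply F[19]=-10.000 → step 20: x=-0.366, v=-2.033, θ₁=0.384, ω₁=3.019, θ₂=0.313, ω₂=0.825
apply F[20]=-10.000 → step 21: x=-0.408, v=-2.139, θ₁=0.447, ω₁=3.277, θ₂=0.330, ω₂=0.826
apply F[21]=-10.000 → step 22: x=-0.451, v=-2.236, θ₁=0.515, ω₁=3.532, θ₂=0.346, ω₂=0.835
apply F[22]=-5.215 → step 23: x=-0.497, v=-2.279, θ₁=0.588, ω₁=3.729, θ₂=0.363, ω₂=0.850
apply F[23]=+10.000 → step 24: x=-0.541, v=-2.180, θ₁=0.663, ω₁=3.782, θ₂=0.380, ω₂=0.840
apply F[24]=+10.000 → step 25: x=-0.584, v=-2.079, θ₁=0.739, ω₁=3.856, θ₂=0.397, ω₂=0.832
apply F[25]=+10.000 → step 26: x=-0.624, v=-1.974, θ₁=0.817, ω₁=3.947, θ₂=0.413, ω₂=0.831
apply F[26]=+10.000 → step 27: x=-0.663, v=-1.863, θ₁=0.897, ω₁=4.053, θ₂=0.430, ω₂=0.838
apply F[27]=+10.000 → step 28: x=-0.699, v=-1.746, θ₁=0.979, ω₁=4.174, θ₂=0.447, ω₂=0.857
apply F[28]=+10.000 → step 29: x=-0.732, v=-1.621, θ₁=1.064, ω₁=4.307, θ₂=0.464, ω₂=0.894
apply F[29]=+10.000 → step 30: x=-0.763, v=-1.487, θ₁=1.152, ω₁=4.454, θ₂=0.483, ω₂=0.950
apply F[30]=+10.000 → step 31: x=-0.792, v=-1.343, θ₁=1.242, ω₁=4.613, θ₂=0.502, ω₂=1.032
apply F[31]=+10.000 → step 32: x=-0.817, v=-1.187, θ₁=1.336, ω₁=4.786, θ₂=0.524, ω₂=1.142
apply F[32]=+10.000 → step 33: x=-0.839, v=-1.020, θ₁=1.434, ω₁=4.973, θ₂=0.548, ω₂=1.287
apply F[33]=+10.000 → step 34: x=-0.858, v=-0.838, θ₁=1.535, ω₁=5.177, θ₂=0.576, ω₂=1.473
apply F[34]=+10.000 → step 35: x=-0.873, v=-0.642, θ₁=1.641, ω₁=5.398, θ₂=0.608, ω₂=1.706
apply F[35]=+10.000 → step 36: x=-0.883, v=-0.430, θ₁=1.751, ω₁=5.638, θ₂=0.644, ω₂=1.995

Answer: x=-0.883, v=-0.430, θ₁=1.751, ω₁=5.638, θ₂=0.644, ω₂=1.995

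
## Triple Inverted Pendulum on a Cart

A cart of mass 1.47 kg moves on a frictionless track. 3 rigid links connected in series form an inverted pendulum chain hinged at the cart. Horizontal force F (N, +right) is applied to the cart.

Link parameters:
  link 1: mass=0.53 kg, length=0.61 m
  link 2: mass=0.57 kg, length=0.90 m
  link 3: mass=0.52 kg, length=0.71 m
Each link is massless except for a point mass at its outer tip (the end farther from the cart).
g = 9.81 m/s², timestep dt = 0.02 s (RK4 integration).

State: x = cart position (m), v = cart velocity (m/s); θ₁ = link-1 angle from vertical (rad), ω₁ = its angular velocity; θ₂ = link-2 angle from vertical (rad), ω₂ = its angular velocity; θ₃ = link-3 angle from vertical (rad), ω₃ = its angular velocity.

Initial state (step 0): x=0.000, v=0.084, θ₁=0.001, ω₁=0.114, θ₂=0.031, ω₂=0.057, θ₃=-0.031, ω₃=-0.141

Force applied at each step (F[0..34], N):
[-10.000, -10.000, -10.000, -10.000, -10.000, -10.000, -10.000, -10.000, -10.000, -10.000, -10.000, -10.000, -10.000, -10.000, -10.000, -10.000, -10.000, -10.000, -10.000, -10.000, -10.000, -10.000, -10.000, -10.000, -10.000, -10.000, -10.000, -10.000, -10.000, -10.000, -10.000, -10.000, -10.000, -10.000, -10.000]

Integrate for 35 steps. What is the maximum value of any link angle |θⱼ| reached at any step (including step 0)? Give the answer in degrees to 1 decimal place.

Answer: 148.0°

Derivation:
apply F[0]=-10.000 → step 1: x=0.000, v=-0.053, θ₁=0.005, ω₁=0.320, θ₂=0.032, ω₂=0.089, θ₃=-0.034, ω₃=-0.174
apply F[1]=-10.000 → step 2: x=-0.002, v=-0.191, θ₁=0.014, ω₁=0.534, θ₂=0.035, ω₂=0.118, θ₃=-0.038, ω₃=-0.210
apply F[2]=-10.000 → step 3: x=-0.007, v=-0.331, θ₁=0.027, ω₁=0.760, θ₂=0.037, ω₂=0.142, θ₃=-0.043, ω₃=-0.248
apply F[3]=-10.000 → step 4: x=-0.015, v=-0.474, θ₁=0.044, ω₁=1.003, θ₂=0.040, ω₂=0.159, θ₃=-0.048, ω₃=-0.289
apply F[4]=-10.000 → step 5: x=-0.026, v=-0.620, θ₁=0.067, ω₁=1.268, θ₂=0.043, ω₂=0.167, θ₃=-0.054, ω₃=-0.331
apply F[5]=-10.000 → step 6: x=-0.040, v=-0.770, θ₁=0.095, ω₁=1.558, θ₂=0.047, ω₂=0.165, θ₃=-0.061, ω₃=-0.374
apply F[6]=-10.000 → step 7: x=-0.057, v=-0.923, θ₁=0.130, ω₁=1.872, θ₂=0.050, ω₂=0.150, θ₃=-0.069, ω₃=-0.416
apply F[7]=-10.000 → step 8: x=-0.077, v=-1.078, θ₁=0.170, ω₁=2.209, θ₂=0.053, ω₂=0.126, θ₃=-0.078, ω₃=-0.454
apply F[8]=-10.000 → step 9: x=-0.100, v=-1.233, θ₁=0.218, ω₁=2.559, θ₂=0.055, ω₂=0.097, θ₃=-0.087, ω₃=-0.485
apply F[9]=-10.000 → step 10: x=-0.126, v=-1.384, θ₁=0.273, ω₁=2.911, θ₂=0.057, ω₂=0.069, θ₃=-0.097, ω₃=-0.507
apply F[10]=-10.000 → step 11: x=-0.156, v=-1.527, θ₁=0.334, ω₁=3.250, θ₂=0.058, ω₂=0.053, θ₃=-0.107, ω₃=-0.517
apply F[11]=-10.000 → step 12: x=-0.187, v=-1.661, θ₁=0.402, ω₁=3.562, θ₂=0.059, ω₂=0.058, θ₃=-0.118, ω₃=-0.514
apply F[12]=-10.000 → step 13: x=-0.222, v=-1.782, θ₁=0.477, ω₁=3.840, θ₂=0.060, ω₂=0.094, θ₃=-0.128, ω₃=-0.499
apply F[13]=-10.000 → step 14: x=-0.259, v=-1.889, θ₁=0.556, ω₁=4.081, θ₂=0.063, ω₂=0.163, θ₃=-0.138, ω₃=-0.474
apply F[14]=-10.000 → step 15: x=-0.297, v=-1.983, θ₁=0.640, ω₁=4.289, θ₂=0.067, ω₂=0.269, θ₃=-0.147, ω₃=-0.441
apply F[15]=-10.000 → step 16: x=-0.338, v=-2.063, θ₁=0.727, ω₁=4.469, θ₂=0.074, ω₂=0.409, θ₃=-0.155, ω₃=-0.403
apply F[16]=-10.000 → step 17: x=-0.380, v=-2.132, θ₁=0.818, ω₁=4.628, θ₂=0.084, ω₂=0.583, θ₃=-0.163, ω₃=-0.360
apply F[17]=-10.000 → step 18: x=-0.423, v=-2.190, θ₁=0.912, ω₁=4.771, θ₂=0.097, ω₂=0.789, θ₃=-0.170, ω₃=-0.313
apply F[18]=-10.000 → step 19: x=-0.467, v=-2.236, θ₁=1.009, ω₁=4.904, θ₂=0.115, ω₂=1.025, θ₃=-0.175, ω₃=-0.262
apply F[19]=-10.000 → step 20: x=-0.512, v=-2.272, θ₁=1.108, ω₁=5.027, θ₂=0.139, ω₂=1.290, θ₃=-0.180, ω₃=-0.207
apply F[20]=-10.000 → step 21: x=-0.558, v=-2.297, θ₁=1.210, ω₁=5.143, θ₂=0.167, ω₂=1.584, θ₃=-0.184, ω₃=-0.146
apply F[21]=-10.000 → step 22: x=-0.604, v=-2.312, θ₁=1.314, ω₁=5.250, θ₂=0.202, ω₂=1.904, θ₃=-0.186, ω₃=-0.078
apply F[22]=-10.000 → step 23: x=-0.651, v=-2.317, θ₁=1.420, ω₁=5.346, θ₂=0.244, ω₂=2.252, θ₃=-0.187, ω₃=-0.001
apply F[23]=-10.000 → step 24: x=-0.697, v=-2.314, θ₁=1.528, ω₁=5.426, θ₂=0.292, ω₂=2.624, θ₃=-0.186, ω₃=0.088
apply F[24]=-10.000 → step 25: x=-0.743, v=-2.304, θ₁=1.637, ω₁=5.486, θ₂=0.349, ω₂=3.019, θ₃=-0.183, ω₃=0.194
apply F[25]=-10.000 → step 26: x=-0.789, v=-2.288, θ₁=1.747, ω₁=5.517, θ₂=0.413, ω₂=3.434, θ₃=-0.178, ω₃=0.323
apply F[26]=-10.000 → step 27: x=-0.835, v=-2.269, θ₁=1.857, ω₁=5.509, θ₂=0.486, ω₂=3.865, θ₃=-0.170, ω₃=0.480
apply F[27]=-10.000 → step 28: x=-0.880, v=-2.250, θ₁=1.967, ω₁=5.448, θ₂=0.568, ω₂=4.306, θ₃=-0.158, ω₃=0.673
apply F[28]=-10.000 → step 29: x=-0.925, v=-2.234, θ₁=2.075, ω₁=5.322, θ₂=0.658, ω₂=4.751, θ₃=-0.143, ω₃=0.912
apply F[29]=-10.000 → step 30: x=-0.969, v=-2.225, θ₁=2.179, ω₁=5.115, θ₂=0.758, ω₂=5.192, θ₃=-0.122, ω₃=1.206
apply F[30]=-10.000 → step 31: x=-1.014, v=-2.226, θ₁=2.279, ω₁=4.812, θ₂=0.866, ω₂=5.621, θ₃=-0.094, ω₃=1.564
apply F[31]=-10.000 → step 32: x=-1.058, v=-2.239, θ₁=2.371, ω₁=4.402, θ₂=0.983, ω₂=6.028, θ₃=-0.059, ω₃=1.993
apply F[32]=-10.000 → step 33: x=-1.103, v=-2.264, θ₁=2.454, ω₁=3.880, θ₂=1.107, ω₂=6.407, θ₃=-0.014, ω₃=2.501
apply F[33]=-10.000 → step 34: x=-1.149, v=-2.300, θ₁=2.525, ω₁=3.245, θ₂=1.239, ω₂=6.756, θ₃=0.042, ω₃=3.093
apply F[34]=-10.000 → step 35: x=-1.195, v=-2.344, θ₁=2.583, ω₁=2.509, θ₂=1.377, ω₂=7.077, θ₃=0.110, ω₃=3.772
Max |angle| over trajectory = 2.583 rad = 148.0°.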